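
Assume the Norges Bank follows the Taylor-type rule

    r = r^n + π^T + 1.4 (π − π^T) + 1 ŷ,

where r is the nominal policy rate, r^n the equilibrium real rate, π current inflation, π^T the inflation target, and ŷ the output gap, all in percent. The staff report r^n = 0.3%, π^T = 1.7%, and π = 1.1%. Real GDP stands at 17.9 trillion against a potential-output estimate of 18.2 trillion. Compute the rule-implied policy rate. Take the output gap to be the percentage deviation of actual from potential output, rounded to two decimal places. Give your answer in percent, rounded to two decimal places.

Output gap = 100 × (17.9 − 18.2) / 18.2 = -1.65%.
r = 0.30 + 1.70 + 1.4 × (1.10 − 1.70) + 1 × (-1.65)
   = 0.30 + 1.7 − 0.84 − 1.65 = -0.49

-0.49%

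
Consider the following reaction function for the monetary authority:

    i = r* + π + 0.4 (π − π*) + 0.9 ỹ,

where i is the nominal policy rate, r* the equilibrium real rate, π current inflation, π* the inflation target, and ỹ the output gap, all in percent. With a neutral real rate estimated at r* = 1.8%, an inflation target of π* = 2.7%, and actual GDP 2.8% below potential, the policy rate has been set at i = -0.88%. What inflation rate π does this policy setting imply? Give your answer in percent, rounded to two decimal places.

Output 2.8% below potential → ỹ = -2.8.
Collecting π: i = r* + (1 + 0.4) π − 0.4 π* + 0.9 ỹ
1.4 π = -0.88 − 1.8 + 0.4 × 2.7 − 0.9 × (-2.8) = 0.92
π = 0.92 / 1.4 = 0.66

0.66%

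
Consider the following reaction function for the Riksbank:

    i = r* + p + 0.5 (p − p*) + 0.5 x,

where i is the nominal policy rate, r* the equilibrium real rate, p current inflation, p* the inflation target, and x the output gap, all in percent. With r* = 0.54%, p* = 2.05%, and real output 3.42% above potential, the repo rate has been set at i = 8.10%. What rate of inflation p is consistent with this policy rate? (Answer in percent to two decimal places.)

4.58%

Output 3.42% above potential → x = 3.42.
Collecting p: i = r* + (1 + 0.5) p − 0.5 p* + 0.5 x
1.5 p = 8.10 − 0.54 + 0.5 × 2.05 − 0.5 × 3.42 = 6.875
p = 6.875 / 1.5 = 4.58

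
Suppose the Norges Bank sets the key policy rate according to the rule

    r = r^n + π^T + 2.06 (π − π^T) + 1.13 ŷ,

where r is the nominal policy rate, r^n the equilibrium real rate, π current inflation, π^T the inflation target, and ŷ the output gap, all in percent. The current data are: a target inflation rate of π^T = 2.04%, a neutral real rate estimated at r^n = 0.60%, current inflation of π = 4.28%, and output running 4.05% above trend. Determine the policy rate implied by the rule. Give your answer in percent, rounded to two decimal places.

Output 4.05% above potential → ŷ = 4.05.
r = 0.60 + 2.04 + 2.06 × (4.28 − 2.04) + 1.13 × 4.05
   = 0.60 + 2.04 + 4.6144 + 4.5765 = 11.83

11.83%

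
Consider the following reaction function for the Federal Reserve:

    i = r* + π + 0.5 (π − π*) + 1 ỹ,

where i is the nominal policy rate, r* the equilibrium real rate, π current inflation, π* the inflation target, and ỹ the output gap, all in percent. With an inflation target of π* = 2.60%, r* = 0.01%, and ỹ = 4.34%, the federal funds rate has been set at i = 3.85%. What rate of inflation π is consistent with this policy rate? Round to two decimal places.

0.53%

Collecting π: i = r* + (1 + 0.5) π − 0.5 π* + 1 ỹ
1.5 π = 3.85 − 0.01 + 0.5 × 2.60 − 1 × 4.34 = 0.8
π = 0.8 / 1.5 = 0.53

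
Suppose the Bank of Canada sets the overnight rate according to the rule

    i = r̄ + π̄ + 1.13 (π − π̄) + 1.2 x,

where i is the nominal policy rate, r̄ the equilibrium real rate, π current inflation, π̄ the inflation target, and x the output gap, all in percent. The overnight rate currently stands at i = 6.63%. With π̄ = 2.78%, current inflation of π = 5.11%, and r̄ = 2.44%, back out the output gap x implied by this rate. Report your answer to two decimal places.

-1.02%

1.2 x = 6.63 − 2.44 − 2.78 − 1.13 × (5.11 − 2.78) = -1.2229
x = -1.2229 / 1.2 = -1.02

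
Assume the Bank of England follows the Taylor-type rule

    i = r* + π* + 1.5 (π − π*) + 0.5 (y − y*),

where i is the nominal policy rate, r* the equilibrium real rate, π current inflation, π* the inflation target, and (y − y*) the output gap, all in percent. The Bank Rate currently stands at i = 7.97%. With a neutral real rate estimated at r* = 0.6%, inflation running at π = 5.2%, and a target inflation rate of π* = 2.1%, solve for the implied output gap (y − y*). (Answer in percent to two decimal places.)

0.5 (y − y*) = 7.97 − 0.6 − 2.1 − 1.5 × (5.2 − 2.1) = 0.62
(y − y*) = 0.62 / 0.5 = 1.24

1.24%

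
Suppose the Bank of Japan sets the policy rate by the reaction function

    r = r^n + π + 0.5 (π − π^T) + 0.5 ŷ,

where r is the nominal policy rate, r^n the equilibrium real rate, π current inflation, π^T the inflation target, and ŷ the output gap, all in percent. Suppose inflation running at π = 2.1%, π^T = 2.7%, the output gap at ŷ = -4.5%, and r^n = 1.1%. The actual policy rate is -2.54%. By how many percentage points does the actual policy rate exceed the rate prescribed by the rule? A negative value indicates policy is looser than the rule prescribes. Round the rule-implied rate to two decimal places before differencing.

-3.19 pp

r = 1.1 + 2.1 + 0.5 × (2.1 − 2.7) + 0.5 × (-4.5)
   = 1.1 + 2.1 − 0.3 − 2.25 = 0.65
Deviation = -2.54 − 0.65 = -3.19 pp.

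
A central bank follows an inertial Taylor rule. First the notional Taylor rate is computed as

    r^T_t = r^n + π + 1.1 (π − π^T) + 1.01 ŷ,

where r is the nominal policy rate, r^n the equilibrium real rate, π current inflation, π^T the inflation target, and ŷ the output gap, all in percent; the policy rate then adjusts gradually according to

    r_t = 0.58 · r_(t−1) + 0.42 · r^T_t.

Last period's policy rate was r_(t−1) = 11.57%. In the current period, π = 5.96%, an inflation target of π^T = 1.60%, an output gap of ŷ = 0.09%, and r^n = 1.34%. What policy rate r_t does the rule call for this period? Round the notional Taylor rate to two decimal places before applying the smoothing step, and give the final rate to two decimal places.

r^T_t = 1.34 + 5.96 + 1.1 × (5.96 − 1.60) + 1.01 × 0.09
   = 1.34 + 5.96 + 4.796 + 0.0909 = 12.19
r_t = 0.58 × 11.57 + 0.42 × 12.19 = 6.7106 + 5.1198 = 11.83

11.83%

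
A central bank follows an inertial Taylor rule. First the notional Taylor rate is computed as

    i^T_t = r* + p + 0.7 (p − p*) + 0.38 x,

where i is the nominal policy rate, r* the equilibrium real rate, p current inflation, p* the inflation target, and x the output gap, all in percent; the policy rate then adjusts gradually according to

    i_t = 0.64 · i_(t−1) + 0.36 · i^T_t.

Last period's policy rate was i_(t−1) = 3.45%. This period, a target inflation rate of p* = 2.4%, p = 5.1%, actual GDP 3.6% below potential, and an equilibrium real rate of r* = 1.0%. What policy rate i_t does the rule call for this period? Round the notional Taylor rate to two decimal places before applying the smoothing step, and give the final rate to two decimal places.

Output 3.6% below potential → x = -3.6.
i^T_t = 1.0 + 5.1 + 0.7 × (5.1 − 2.4) + 0.38 × (-3.6)
   = 1.0 + 5.1 + 1.89 − 1.368 = 6.62
i_t = 0.64 × 3.45 + 0.36 × 6.62 = 2.208 + 2.3832 = 4.59

4.59%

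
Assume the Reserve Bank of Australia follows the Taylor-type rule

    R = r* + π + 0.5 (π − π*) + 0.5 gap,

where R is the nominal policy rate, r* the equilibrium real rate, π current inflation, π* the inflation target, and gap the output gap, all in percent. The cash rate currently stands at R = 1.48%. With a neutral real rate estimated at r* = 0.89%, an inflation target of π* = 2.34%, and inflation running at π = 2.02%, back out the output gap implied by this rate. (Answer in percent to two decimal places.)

-2.54%

0.5 gap = 1.48 − 0.89 − 2.02 − 0.5 × (2.02 − 2.34) = -1.27
gap = -1.27 / 0.5 = -2.54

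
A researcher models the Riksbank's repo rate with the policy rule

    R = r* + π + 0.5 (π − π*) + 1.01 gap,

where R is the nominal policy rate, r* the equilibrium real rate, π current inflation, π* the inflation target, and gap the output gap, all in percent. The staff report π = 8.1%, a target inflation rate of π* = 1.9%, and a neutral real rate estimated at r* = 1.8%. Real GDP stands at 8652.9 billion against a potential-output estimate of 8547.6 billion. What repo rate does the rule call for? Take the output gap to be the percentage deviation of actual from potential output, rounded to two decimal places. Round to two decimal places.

14.24%

Output gap = 100 × (8652.9 − 8547.6) / 8547.6 = 1.23%.
R = 1.80 + 8.10 + 0.5 × (8.10 − 1.90) + 1.01 × 1.23
   = 1.80 + 8.1 + 3.1 + 1.2423 = 14.24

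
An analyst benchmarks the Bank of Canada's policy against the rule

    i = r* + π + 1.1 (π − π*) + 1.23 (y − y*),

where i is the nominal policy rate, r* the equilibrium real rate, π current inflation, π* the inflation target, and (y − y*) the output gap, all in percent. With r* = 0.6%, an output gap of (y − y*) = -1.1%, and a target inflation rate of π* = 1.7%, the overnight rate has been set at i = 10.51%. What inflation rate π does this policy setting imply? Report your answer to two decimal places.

6.25%

Collecting π: i = r* + (1 + 1.1) π − 1.1 π* + 1.23 (y − y*)
2.1 π = 10.51 − 0.6 + 1.1 × 1.7 − 1.23 × (-1.1) = 13.133
π = 13.133 / 2.1 = 6.25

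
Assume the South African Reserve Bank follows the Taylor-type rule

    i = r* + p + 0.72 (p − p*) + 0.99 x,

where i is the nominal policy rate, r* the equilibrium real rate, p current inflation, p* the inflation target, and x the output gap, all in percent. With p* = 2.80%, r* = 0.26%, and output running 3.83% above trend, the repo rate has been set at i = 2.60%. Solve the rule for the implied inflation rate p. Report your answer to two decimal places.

0.33%

Output 3.83% above potential → x = 3.83.
Collecting p: i = r* + (1 + 0.72) p − 0.72 p* + 0.99 x
1.72 p = 2.60 − 0.26 + 0.72 × 2.80 − 0.99 × 3.83 = 0.5643
p = 0.5643 / 1.72 = 0.33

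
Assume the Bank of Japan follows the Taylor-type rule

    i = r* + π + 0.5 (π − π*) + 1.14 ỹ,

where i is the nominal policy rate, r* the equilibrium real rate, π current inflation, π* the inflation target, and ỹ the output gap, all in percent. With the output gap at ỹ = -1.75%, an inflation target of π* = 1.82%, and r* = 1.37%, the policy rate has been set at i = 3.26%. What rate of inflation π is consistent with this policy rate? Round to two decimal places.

3.20%

Collecting π: i = r* + (1 + 0.5) π − 0.5 π* + 1.14 ỹ
1.5 π = 3.26 − 1.37 + 0.5 × 1.82 − 1.14 × (-1.75) = 4.795
π = 4.795 / 1.5 = 3.20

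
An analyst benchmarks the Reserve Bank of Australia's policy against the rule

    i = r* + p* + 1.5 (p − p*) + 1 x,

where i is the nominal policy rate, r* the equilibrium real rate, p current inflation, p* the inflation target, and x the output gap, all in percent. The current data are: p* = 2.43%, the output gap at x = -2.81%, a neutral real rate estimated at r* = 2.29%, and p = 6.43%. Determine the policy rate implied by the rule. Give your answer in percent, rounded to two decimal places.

i = 2.29 + 2.43 + 1.5 × (6.43 − 2.43) + 1 × (-2.81)
   = 2.29 + 2.43 + 6 − 2.81 = 7.91

7.91%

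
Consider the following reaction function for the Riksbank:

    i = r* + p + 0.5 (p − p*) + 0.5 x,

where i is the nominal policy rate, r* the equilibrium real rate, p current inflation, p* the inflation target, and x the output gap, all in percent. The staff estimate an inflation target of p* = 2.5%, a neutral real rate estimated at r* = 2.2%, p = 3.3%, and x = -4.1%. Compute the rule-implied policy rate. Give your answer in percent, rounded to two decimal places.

i = 2.2 + 3.3 + 0.5 × (3.3 − 2.5) + 0.5 × (-4.1)
   = 2.2 + 3.3 + 0.4 − 2.05 = 3.85

3.85%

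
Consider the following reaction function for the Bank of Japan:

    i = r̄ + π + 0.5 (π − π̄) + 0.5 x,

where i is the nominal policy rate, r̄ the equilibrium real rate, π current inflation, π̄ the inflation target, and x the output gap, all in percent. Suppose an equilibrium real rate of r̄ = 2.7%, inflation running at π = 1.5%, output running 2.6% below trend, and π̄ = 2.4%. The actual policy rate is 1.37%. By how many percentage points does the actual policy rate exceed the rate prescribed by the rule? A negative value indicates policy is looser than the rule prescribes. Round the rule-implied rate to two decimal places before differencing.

-1.08 pp

Output 2.6% below potential → x = -2.6.
i = 2.7 + 1.5 + 0.5 × (1.5 − 2.4) + 0.5 × (-2.6)
   = 2.7 + 1.5 − 0.45 − 1.3 = 2.45
Deviation = 1.37 − 2.45 = -1.08 pp.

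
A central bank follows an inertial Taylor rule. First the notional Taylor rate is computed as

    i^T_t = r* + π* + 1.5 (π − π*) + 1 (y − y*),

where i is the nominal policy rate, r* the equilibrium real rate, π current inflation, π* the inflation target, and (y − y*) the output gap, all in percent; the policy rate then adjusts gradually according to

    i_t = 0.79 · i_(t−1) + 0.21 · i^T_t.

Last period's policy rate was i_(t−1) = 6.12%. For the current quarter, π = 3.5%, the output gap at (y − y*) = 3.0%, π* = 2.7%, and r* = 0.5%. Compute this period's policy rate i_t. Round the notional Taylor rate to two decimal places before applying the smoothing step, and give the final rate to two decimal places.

6.39%

i^T_t = 0.5 + 2.7 + 1.5 × (3.5 − 2.7) + 1 × 3.0
   = 0.5 + 2.7 + 1.2 + 3 = 7.40
i_t = 0.79 × 6.12 + 0.21 × 7.40 = 4.8348 + 1.554 = 6.39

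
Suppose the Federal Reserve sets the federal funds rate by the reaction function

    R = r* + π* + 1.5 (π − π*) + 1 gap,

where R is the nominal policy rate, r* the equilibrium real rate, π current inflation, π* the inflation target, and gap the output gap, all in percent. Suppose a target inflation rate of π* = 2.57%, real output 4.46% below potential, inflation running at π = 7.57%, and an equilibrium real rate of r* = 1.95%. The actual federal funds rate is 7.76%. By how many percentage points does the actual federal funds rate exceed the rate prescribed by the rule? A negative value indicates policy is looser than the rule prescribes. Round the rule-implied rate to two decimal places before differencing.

Output 4.46% below potential → gap = -4.46.
R = 1.95 + 2.57 + 1.5 × (7.57 − 2.57) + 1 × (-4.46)
   = 1.95 + 2.57 + 7.5 − 4.46 = 7.56
Deviation = 7.76 − 7.56 = 0.20 pp.

0.20 pp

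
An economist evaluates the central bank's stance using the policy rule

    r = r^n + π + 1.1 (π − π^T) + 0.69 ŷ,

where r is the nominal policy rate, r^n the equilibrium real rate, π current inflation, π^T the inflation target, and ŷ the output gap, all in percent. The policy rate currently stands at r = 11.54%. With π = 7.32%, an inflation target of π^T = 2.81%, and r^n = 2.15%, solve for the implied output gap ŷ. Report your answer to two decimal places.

0.69 ŷ = 11.54 − 2.15 − 7.32 − 1.1 × (7.32 − 2.81) = -2.891
ŷ = -2.891 / 0.69 = -4.19

-4.19%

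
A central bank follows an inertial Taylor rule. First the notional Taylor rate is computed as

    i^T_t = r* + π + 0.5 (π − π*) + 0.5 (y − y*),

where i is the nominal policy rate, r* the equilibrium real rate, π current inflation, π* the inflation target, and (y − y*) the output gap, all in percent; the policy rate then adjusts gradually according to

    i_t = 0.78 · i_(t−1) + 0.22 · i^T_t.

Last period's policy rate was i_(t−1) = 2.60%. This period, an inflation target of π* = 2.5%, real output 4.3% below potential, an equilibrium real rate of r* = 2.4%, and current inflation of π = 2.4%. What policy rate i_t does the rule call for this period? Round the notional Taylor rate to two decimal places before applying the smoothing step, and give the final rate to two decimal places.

2.60%

Output 4.3% below potential → (y − y*) = -4.3.
i^T_t = 2.4 + 2.4 + 0.5 × (2.4 − 2.5) + 0.5 × (-4.3)
   = 2.4 + 2.4 − 0.05 − 2.15 = 2.60
i_t = 0.78 × 2.60 + 0.22 × 2.60 = 2.028 + 0.572 = 2.60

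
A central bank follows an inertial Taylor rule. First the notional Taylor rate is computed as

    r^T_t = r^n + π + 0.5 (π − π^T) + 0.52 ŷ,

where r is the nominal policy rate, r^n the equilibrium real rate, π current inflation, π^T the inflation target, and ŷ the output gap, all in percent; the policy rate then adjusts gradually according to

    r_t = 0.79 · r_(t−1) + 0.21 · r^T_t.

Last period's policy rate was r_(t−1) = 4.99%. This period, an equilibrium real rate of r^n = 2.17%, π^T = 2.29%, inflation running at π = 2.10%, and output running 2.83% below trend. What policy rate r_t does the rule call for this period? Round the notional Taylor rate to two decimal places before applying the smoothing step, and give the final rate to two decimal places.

Output 2.83% below potential → ŷ = -2.83.
r^T_t = 2.17 + 2.10 + 0.5 × (2.10 − 2.29) + 0.52 × (-2.83)
   = 2.17 + 2.1 − 0.095 − 1.4716 = 2.70
r_t = 0.79 × 4.99 + 0.21 × 2.70 = 3.9421 + 0.567 = 4.51

4.51%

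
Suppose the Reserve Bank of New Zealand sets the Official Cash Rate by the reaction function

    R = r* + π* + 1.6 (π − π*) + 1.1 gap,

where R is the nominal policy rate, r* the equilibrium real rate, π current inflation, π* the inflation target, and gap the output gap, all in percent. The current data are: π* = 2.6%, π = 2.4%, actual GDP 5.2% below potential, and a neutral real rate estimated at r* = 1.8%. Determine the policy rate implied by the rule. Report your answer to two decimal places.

-1.64%

Output 5.2% below potential → gap = -5.2.
R = 1.8 + 2.6 + 1.6 × (2.4 − 2.6) + 1.1 × (-5.2)
   = 1.8 + 2.6 − 0.32 − 5.72 = -1.64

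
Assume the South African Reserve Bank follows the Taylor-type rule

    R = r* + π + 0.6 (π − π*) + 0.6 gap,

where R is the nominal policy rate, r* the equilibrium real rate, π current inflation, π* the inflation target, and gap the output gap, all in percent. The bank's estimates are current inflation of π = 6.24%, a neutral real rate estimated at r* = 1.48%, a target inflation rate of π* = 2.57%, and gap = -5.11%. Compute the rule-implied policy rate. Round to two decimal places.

6.86%

R = 1.48 + 6.24 + 0.6 × (6.24 − 2.57) + 0.6 × (-5.11)
   = 1.48 + 6.24 + 2.202 − 3.066 = 6.86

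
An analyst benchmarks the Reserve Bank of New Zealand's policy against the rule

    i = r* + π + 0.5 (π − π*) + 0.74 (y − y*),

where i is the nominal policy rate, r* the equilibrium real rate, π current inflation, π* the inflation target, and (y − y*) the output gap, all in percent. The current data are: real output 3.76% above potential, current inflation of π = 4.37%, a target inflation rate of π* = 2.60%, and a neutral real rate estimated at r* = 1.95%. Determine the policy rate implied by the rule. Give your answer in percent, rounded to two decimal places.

9.99%

Output 3.76% above potential → (y − y*) = 3.76.
i = 1.95 + 4.37 + 0.5 × (4.37 − 2.60) + 0.74 × 3.76
   = 1.95 + 4.37 + 0.885 + 2.7824 = 9.99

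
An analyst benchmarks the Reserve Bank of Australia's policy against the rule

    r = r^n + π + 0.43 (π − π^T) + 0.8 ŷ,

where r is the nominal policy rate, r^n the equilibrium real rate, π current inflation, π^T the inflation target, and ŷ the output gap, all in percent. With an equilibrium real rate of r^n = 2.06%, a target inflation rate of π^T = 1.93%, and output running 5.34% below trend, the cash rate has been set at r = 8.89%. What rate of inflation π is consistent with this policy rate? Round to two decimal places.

8.34%

Output 5.34% below potential → ŷ = -5.34.
Collecting π: r = r^n + (1 + 0.43) π − 0.43 π^T + 0.8 ŷ
1.43 π = 8.89 − 2.06 + 0.43 × 1.93 − 0.8 × (-5.34) = 11.9319
π = 11.9319 / 1.43 = 8.34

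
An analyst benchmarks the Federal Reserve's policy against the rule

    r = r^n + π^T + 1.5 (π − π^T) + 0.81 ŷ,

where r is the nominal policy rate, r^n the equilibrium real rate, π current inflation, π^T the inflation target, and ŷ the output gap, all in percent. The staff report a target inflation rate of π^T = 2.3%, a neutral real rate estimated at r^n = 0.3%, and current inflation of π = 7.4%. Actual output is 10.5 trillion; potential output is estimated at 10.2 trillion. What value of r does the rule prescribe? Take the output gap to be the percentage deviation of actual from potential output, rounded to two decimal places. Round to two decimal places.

Output gap = 100 × (10.5 − 10.2) / 10.2 = 2.94%.
r = 0.30 + 2.30 + 1.5 × (7.40 − 2.30) + 0.81 × 2.94
   = 0.30 + 2.3 + 7.65 + 2.3814 = 12.63

12.63%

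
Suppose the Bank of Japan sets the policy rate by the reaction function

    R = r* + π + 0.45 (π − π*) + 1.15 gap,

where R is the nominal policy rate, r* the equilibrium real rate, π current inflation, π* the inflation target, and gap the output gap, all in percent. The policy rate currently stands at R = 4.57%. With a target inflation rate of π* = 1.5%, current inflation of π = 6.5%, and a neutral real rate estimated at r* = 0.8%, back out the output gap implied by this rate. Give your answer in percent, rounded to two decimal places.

1.15 gap = 4.57 − 0.8 − 6.5 − 0.45 × (6.5 − 1.5) = -4.98
gap = -4.98 / 1.15 = -4.33

-4.33%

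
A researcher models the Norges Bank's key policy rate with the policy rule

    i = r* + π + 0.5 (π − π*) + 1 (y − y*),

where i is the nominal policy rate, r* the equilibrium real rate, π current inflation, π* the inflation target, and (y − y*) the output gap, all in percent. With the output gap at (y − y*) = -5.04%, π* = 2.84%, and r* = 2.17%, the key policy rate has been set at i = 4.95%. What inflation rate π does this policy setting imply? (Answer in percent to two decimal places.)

6.16%

Collecting π: i = r* + (1 + 0.5) π − 0.5 π* + 1 (y − y*)
1.5 π = 4.95 − 2.17 + 0.5 × 2.84 − 1 × (-5.04) = 9.24
π = 9.24 / 1.5 = 6.16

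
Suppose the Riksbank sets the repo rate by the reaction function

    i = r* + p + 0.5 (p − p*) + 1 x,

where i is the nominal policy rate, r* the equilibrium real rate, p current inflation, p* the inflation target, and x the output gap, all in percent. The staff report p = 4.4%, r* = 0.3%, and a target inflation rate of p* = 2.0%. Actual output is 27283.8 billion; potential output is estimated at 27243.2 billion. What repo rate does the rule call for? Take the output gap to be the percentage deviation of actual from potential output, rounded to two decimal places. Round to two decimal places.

Output gap = 100 × (27283.8 − 27243.2) / 27243.2 = 0.15%.
i = 0.30 + 4.40 + 0.5 × (4.40 − 2.00) + 1 × 0.15
   = 0.30 + 4.4 + 1.2 + 0.15 = 6.05

6.05%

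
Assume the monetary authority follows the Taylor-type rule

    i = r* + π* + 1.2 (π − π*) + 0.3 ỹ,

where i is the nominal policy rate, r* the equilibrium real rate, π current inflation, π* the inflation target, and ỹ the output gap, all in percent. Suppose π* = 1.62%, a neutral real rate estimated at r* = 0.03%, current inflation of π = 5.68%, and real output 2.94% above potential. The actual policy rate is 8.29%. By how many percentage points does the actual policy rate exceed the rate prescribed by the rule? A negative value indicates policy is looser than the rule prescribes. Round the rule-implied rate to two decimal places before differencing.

0.89 pp

Output 2.94% above potential → ỹ = 2.94.
i = 0.03 + 1.62 + 1.2 × (5.68 − 1.62) + 0.3 × 2.94
   = 0.03 + 1.62 + 4.872 + 0.882 = 7.40
Deviation = 8.29 − 7.40 = 0.89 pp.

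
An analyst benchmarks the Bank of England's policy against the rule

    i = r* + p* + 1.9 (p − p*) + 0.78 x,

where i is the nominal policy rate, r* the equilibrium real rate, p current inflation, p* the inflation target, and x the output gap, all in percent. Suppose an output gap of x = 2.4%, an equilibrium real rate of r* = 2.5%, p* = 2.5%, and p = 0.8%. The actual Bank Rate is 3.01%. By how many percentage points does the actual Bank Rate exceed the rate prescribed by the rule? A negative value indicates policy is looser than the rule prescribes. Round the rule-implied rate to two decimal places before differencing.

i = 2.5 + 2.5 + 1.9 × (0.8 − 2.5) + 0.78 × 2.4
   = 2.5 + 2.5 − 3.23 + 1.872 = 3.64
Deviation = 3.01 − 3.64 = -0.63 pp.

-0.63 pp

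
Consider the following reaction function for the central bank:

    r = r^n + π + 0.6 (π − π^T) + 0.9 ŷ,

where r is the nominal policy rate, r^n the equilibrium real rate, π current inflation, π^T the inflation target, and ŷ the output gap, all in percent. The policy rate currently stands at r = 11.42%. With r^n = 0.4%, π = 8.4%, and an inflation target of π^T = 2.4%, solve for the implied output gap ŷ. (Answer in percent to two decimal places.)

0.9 ŷ = 11.42 − 0.4 − 8.4 − 0.6 × (8.4 − 2.4) = -0.98
ŷ = -0.98 / 0.9 = -1.09

-1.09%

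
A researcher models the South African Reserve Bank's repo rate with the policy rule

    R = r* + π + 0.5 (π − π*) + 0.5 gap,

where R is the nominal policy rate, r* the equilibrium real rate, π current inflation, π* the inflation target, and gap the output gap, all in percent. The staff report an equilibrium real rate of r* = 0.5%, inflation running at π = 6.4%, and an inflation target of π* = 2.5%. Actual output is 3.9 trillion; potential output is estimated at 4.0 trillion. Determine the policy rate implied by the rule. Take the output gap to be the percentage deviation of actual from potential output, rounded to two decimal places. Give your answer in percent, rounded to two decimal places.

7.60%

Output gap = 100 × (3.9 − 4.0) / 4.0 = -2.50%.
R = 0.50 + 6.40 + 0.5 × (6.40 − 2.50) + 0.5 × (-2.50)
   = 0.50 + 6.4 + 1.95 − 1.25 = 7.60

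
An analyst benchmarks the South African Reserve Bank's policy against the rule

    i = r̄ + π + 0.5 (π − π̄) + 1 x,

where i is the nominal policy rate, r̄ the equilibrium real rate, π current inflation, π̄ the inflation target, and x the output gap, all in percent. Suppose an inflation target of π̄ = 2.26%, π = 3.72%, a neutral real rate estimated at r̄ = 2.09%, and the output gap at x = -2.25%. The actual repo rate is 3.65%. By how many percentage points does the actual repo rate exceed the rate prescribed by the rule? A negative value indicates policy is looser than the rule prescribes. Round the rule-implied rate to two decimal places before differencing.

-0.64 pp

i = 2.09 + 3.72 + 0.5 × (3.72 − 2.26) + 1 × (-2.25)
   = 2.09 + 3.72 + 0.73 − 2.25 = 4.29
Deviation = 3.65 − 4.29 = -0.64 pp.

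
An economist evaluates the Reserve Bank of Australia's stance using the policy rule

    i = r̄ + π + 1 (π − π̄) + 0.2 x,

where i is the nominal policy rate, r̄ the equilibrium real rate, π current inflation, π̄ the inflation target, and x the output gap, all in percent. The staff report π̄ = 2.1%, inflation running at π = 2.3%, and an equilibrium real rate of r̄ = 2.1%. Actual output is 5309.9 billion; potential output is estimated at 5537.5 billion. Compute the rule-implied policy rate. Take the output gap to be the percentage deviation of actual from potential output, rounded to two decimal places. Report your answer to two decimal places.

Output gap = 100 × (5309.9 − 5537.5) / 5537.5 = -4.11%.
i = 2.10 + 2.30 + 1 × (2.30 − 2.10) + 0.2 × (-4.11)
   = 2.10 + 2.3 + 0.2 − 0.822 = 3.78

3.78%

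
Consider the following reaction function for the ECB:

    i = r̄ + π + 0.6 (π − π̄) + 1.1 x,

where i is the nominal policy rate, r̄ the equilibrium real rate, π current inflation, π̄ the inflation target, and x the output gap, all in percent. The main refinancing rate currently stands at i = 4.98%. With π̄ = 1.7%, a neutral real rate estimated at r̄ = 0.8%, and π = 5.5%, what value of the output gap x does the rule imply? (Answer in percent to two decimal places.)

1.1 x = 4.98 − 0.8 − 5.5 − 0.6 × (5.5 − 1.7) = -3.6
x = -3.6 / 1.1 = -3.27

-3.27%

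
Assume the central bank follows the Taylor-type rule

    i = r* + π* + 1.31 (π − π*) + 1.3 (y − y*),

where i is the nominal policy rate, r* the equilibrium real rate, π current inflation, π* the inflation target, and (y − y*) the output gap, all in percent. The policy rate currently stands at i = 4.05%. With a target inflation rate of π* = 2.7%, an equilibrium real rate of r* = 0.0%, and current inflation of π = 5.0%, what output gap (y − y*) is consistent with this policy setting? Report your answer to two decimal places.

-1.28%

1.3 (y − y*) = 4.05 − 0.0 − 2.7 − 1.31 × (5.0 − 2.7) = -1.663
(y − y*) = -1.663 / 1.3 = -1.28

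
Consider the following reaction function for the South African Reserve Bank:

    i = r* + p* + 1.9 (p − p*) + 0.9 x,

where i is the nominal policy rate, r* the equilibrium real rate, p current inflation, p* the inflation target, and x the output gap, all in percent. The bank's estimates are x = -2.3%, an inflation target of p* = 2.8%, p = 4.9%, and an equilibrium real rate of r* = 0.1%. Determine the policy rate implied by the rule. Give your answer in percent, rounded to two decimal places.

4.82%

i = 0.1 + 2.8 + 1.9 × (4.9 − 2.8) + 0.9 × (-2.3)
   = 0.1 + 2.8 + 3.99 − 2.07 = 4.82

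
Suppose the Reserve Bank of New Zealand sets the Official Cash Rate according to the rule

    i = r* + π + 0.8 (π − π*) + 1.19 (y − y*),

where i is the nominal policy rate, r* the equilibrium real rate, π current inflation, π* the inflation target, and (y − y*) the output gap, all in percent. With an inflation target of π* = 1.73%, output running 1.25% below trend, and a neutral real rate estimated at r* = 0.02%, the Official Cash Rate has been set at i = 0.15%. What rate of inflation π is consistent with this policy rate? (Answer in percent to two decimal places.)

1.67%

Output 1.25% below potential → (y − y*) = -1.25.
Collecting π: i = r* + (1 + 0.8) π − 0.8 π* + 1.19 (y − y*)
1.8 π = 0.15 − 0.02 + 0.8 × 1.73 − 1.19 × (-1.25) = 3.0015
π = 3.0015 / 1.8 = 1.67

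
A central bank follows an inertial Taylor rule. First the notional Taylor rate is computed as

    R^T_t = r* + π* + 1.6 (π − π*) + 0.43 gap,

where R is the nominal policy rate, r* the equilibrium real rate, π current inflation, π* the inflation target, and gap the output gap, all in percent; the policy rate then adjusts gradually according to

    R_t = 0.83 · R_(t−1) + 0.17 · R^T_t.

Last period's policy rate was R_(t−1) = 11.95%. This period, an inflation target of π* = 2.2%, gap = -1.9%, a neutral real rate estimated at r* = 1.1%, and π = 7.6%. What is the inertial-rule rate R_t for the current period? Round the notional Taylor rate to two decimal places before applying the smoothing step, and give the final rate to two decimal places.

R^T_t = 1.1 + 2.2 + 1.6 × (7.6 − 2.2) + 0.43 × (-1.9)
   = 1.1 + 2.2 + 8.64 − 0.817 = 11.12
R_t = 0.83 × 11.95 + 0.17 × 11.12 = 9.9185 + 1.8904 = 11.81

11.81%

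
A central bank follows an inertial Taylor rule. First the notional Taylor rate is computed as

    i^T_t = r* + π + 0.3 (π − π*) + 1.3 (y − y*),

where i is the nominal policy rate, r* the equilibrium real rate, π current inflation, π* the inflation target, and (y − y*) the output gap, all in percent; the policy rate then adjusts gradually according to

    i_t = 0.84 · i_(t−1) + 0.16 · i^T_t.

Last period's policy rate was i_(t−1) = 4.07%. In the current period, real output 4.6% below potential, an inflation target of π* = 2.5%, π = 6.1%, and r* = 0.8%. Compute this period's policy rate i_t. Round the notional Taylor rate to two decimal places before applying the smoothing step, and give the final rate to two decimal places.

3.74%

Output 4.6% below potential → (y − y*) = -4.6.
i^T_t = 0.8 + 6.1 + 0.3 × (6.1 − 2.5) + 1.3 × (-4.6)
   = 0.8 + 6.1 + 1.08 − 5.98 = 2.00
i_t = 0.84 × 4.07 + 0.16 × 2.00 = 3.4188 + 0.32 = 3.74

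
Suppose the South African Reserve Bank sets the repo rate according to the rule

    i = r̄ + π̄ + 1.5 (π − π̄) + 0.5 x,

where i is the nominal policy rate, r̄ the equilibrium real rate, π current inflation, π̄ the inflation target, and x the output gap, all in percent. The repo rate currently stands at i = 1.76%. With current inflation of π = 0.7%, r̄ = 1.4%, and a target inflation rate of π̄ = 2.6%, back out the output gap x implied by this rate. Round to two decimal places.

1.22%

0.5 x = 1.76 − 1.4 − 2.6 − 1.5 × (0.7 − 2.6) = 0.61
x = 0.61 / 0.5 = 1.22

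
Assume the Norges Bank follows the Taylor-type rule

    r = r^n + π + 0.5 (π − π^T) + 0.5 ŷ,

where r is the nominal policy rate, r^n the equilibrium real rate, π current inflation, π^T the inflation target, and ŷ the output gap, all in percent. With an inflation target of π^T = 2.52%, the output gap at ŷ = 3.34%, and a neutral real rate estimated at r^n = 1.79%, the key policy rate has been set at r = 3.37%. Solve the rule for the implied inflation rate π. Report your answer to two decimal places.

Collecting π: r = r^n + (1 + 0.5) π − 0.5 π^T + 0.5 ŷ
1.5 π = 3.37 − 1.79 + 0.5 × 2.52 − 0.5 × 3.34 = 1.17
π = 1.17 / 1.5 = 0.78

0.78%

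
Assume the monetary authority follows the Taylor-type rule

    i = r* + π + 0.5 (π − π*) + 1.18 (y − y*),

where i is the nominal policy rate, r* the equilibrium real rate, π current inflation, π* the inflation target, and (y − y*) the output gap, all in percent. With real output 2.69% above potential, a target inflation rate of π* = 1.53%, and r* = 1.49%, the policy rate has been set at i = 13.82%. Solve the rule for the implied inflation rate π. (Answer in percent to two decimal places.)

6.61%

Output 2.69% above potential → (y − y*) = 2.69.
Collecting π: i = r* + (1 + 0.5) π − 0.5 π* + 1.18 (y − y*)
1.5 π = 13.82 − 1.49 + 0.5 × 1.53 − 1.18 × 2.69 = 9.9208
π = 9.9208 / 1.5 = 6.61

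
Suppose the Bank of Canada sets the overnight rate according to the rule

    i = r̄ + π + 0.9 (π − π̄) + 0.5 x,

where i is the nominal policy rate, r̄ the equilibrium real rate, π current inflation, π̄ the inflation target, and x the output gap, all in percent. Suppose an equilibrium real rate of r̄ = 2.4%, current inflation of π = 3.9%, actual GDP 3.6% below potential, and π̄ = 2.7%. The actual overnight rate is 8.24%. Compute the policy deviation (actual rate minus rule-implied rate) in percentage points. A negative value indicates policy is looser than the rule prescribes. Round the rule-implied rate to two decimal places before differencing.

2.66 pp

Output 3.6% below potential → x = -3.6.
i = 2.4 + 3.9 + 0.9 × (3.9 − 2.7) + 0.5 × (-3.6)
   = 2.4 + 3.9 + 1.08 − 1.8 = 5.58
Deviation = 8.24 − 5.58 = 2.66 pp.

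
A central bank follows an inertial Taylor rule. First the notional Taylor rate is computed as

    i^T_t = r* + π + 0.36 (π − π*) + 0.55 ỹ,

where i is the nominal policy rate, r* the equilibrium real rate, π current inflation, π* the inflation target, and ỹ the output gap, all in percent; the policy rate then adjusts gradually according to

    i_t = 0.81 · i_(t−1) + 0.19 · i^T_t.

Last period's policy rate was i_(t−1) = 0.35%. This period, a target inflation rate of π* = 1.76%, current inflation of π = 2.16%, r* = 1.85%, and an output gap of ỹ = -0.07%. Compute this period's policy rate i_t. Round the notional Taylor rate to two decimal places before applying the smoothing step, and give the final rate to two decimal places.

i^T_t = 1.85 + 2.16 + 0.36 × (2.16 − 1.76) + 0.55 × (-0.07)
   = 1.85 + 2.16 + 0.144 − 0.0385 = 4.12
i_t = 0.81 × 0.35 + 0.19 × 4.12 = 0.2835 + 0.7828 = 1.07

1.07%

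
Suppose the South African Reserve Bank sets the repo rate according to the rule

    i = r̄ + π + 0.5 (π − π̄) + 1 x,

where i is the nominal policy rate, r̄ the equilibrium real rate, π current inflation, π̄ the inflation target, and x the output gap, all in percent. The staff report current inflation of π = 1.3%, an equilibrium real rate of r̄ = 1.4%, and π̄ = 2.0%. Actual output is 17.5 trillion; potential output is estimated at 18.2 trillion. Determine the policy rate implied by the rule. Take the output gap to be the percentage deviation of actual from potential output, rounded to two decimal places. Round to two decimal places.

-1.50%

Output gap = 100 × (17.5 − 18.2) / 18.2 = -3.85%.
i = 1.40 + 1.30 + 0.5 × (1.30 − 2.00) + 1 × (-3.85)
   = 1.40 + 1.3 − 0.35 − 3.85 = -1.50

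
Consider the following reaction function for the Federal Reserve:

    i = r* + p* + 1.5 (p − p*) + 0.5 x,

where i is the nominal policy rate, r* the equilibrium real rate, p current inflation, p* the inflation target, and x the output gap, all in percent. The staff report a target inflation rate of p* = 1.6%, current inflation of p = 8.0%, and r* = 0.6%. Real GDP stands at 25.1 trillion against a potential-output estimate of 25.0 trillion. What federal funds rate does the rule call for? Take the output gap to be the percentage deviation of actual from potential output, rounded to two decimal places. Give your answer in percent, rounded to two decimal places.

Output gap = 100 × (25.1 − 25.0) / 25.0 = 0.40%.
i = 0.60 + 1.60 + 1.5 × (8.00 − 1.60) + 0.5 × 0.40
   = 0.60 + 1.6 + 9.6 + 0.2 = 12.00

12.00%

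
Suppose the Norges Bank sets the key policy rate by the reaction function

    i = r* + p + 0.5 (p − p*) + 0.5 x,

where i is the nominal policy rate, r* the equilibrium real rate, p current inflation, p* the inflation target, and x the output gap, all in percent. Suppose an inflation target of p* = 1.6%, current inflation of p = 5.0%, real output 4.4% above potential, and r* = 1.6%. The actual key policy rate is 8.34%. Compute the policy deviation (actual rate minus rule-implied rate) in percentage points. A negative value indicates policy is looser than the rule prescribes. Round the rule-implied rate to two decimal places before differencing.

-2.16 pp

Output 4.4% above potential → x = 4.4.
i = 1.6 + 5.0 + 0.5 × (5.0 − 1.6) + 0.5 × 4.4
   = 1.6 + 5 + 1.7 + 2.2 = 10.50
Deviation = 8.34 − 10.50 = -2.16 pp.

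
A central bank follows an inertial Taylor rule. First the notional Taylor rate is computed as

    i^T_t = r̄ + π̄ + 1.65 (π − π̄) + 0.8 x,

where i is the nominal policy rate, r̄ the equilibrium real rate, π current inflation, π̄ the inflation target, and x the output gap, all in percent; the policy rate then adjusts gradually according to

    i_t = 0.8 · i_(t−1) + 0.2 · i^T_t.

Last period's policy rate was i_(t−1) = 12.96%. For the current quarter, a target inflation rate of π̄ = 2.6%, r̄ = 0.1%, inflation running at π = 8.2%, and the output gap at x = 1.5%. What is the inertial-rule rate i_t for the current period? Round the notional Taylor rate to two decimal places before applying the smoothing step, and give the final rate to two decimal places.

i^T_t = 0.1 + 2.6 + 1.65 × (8.2 − 2.6) + 0.8 × 1.5
   = 0.1 + 2.6 + 9.24 + 1.2 = 13.14
i_t = 0.8 × 12.96 + 0.2 × 13.14 = 10.368 + 2.628 = 13.00

13.00%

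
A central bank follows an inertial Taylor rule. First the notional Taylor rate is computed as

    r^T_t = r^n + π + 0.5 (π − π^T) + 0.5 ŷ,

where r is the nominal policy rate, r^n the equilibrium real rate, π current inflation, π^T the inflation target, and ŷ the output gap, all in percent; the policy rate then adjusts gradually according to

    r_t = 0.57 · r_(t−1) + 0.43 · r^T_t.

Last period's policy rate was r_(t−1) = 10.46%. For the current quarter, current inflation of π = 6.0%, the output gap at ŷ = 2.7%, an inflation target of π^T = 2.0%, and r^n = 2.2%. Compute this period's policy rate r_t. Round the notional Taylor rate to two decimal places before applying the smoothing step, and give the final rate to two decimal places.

10.93%

r^T_t = 2.2 + 6.0 + 0.5 × (6.0 − 2.0) + 0.5 × 2.7
   = 2.2 + 6 + 2 + 1.35 = 11.55
r_t = 0.57 × 10.46 + 0.43 × 11.55 = 5.9622 + 4.9665 = 10.93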